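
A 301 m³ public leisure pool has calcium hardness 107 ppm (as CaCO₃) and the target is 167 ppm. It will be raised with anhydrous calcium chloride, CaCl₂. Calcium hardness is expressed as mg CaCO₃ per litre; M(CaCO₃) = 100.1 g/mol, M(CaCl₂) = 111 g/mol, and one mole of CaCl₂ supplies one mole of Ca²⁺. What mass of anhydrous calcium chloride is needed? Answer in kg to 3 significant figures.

Volume: 301 m³ = 301,000 L.
Hardness to add: (167 − 107) = 60 mg/L as CaCO₃ × 301,000 L = 18,060 g as CaCO₃.
Moles of Ca²⁺ (1 mol Ca²⁺ ≡ 1 mol CaCO₃): 18,060 / 100.1 g/mol = 180.4 mol.
Mass of CaCl₂: 180.4 × 111 = 20,030 g.

20.0 kg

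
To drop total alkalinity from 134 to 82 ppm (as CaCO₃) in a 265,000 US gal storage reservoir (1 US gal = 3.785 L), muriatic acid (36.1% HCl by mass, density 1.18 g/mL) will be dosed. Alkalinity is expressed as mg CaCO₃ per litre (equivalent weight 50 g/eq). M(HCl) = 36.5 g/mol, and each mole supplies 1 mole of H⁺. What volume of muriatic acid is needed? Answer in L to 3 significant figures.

Volume: 265,000 US gal × 3.785 L/gal = 1,003,025 L.
Alkalinity to neutralize: (134 − 82) = 52 mg/L as CaCO₃ × 1,003,025 L = 52,160 g as CaCO₃.
Equivalents of H⁺ required: 52,160 ÷ 50 g/eq = 1043 eq = 1043 mol HCl.
Mass of HCl: 1043 × 36.5 = 38,070 g.
Mass of 36.1% solution: 38,070 / 0.361 = 105,500 g.
Volume: 105,500 g ÷ 1.18 g/mL = 89,380 mL.

89.4 L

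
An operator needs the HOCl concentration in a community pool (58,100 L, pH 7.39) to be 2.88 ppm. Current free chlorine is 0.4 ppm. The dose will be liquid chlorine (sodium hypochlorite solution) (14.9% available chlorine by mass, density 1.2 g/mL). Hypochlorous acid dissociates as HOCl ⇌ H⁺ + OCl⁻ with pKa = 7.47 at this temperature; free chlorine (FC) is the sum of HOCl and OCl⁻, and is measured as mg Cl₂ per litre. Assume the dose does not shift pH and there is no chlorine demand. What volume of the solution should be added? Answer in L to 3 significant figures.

1.58 L

[OCl⁻]/[HOCl] = 10^(pH − pKa) = 10^(7.39 − 7.47) = 0.8318; fraction as HOCl = 1/(1 + 0.8318) = 0.5459.
Free chlorine required for 2.88 ppm HOCl: 2.88 / 0.5459 = 5.275 ppm.
FC to add: 5.275 − 0.4 = 4.875 mg/L as Cl₂.
Cl₂ equivalent: 4.875 mg/L × 58,100 L = 283.3 g.
Product at 14.9% available Cl: 283.3 / 0.149 = 1901 g.
Volume: 1901 g ÷ 1.2 g/mL = 1584 mL.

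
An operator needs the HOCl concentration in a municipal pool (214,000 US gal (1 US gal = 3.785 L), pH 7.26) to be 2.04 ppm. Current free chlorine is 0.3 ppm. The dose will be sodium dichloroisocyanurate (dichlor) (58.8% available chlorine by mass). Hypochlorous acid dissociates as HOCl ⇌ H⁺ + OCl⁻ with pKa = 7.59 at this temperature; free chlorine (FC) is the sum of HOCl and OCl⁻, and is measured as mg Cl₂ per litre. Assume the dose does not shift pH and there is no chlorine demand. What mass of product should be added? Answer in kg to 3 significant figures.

Volume: 214,000 US gal × 3.785 L/gal = 809,990 L.
[OCl⁻]/[HOCl] = 10^(pH − pKa) = 10^(7.26 − 7.59) = 0.4677; fraction as HOCl = 1/(1 + 0.4677) = 0.6813.
Free chlorine required for 2.04 ppm HOCl: 2.04 / 0.6813 = 2.994 ppm.
FC to add: 2.994 − 0.3 = 2.694 mg/L as Cl₂.
Cl₂ equivalent: 2.694 mg/L × 809,990 L = 2182 g.
Product at 58.8% available Cl: 2182 / 0.588 = 3711 g.

3.71 kg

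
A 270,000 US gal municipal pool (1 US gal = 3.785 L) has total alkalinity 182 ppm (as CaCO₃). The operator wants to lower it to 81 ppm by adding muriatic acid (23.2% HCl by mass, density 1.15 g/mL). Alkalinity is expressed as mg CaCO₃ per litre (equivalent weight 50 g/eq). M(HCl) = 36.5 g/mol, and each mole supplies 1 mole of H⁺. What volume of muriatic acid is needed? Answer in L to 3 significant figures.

Volume: 270,000 US gal × 3.785 L/gal = 1,021,950 L.
Alkalinity to neutralize: (182 − 81) = 101 mg/L as CaCO₃ × 1,021,950 L = 103,200 g as CaCO₃.
Equivalents of H⁺ required: 103,200 ÷ 50 g/eq = 2064 eq = 2064 mol HCl.
Mass of HCl: 2064 × 36.5 = 75,350 g.
Mass of 23.2% solution: 75,350 / 0.232 = 324,800 g.
Volume: 324,800 g ÷ 1.15 g/mL = 282,400 mL.

282 L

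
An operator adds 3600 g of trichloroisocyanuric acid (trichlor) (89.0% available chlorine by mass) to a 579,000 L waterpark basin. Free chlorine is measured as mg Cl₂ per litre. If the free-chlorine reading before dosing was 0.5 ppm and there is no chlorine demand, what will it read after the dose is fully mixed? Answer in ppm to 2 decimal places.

6.03 ppm

Available chlorine delivered: 3600 g × 0.89 = 3204 g as Cl₂.
Concentration rise: 3204 g / 579,000 L = 5.534 mg/L = 5.53 ppm.
Final FC: 0.5 + 5.53 = 6.03 ppm.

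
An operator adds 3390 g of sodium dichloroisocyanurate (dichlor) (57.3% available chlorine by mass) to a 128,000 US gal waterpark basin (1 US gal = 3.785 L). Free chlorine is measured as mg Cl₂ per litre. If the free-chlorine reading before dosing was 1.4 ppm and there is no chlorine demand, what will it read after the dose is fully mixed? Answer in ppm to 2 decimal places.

5.41 ppm

Volume: 128,000 US gal × 3.785 L/gal = 484,480 L.
Available chlorine delivered: 3390 g × 0.573 = 1942 g as Cl₂.
Concentration rise: 1942 g / 484,480 L = 4.009 mg/L = 4.01 ppm.
Final FC: 1.4 + 4.01 = 5.41 ppm.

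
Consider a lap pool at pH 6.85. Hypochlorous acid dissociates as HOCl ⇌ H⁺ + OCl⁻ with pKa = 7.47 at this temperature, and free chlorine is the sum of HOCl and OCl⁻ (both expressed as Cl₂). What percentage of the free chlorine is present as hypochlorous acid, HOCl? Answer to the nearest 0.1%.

80.7%

[OCl⁻]/[HOCl] = 10^(pH − pKa) = 10^(6.85 − 7.47) = 10^-0.62 = 0.2399.
Fraction as HOCl = 1 / (1 + 0.2399) = 0.8065.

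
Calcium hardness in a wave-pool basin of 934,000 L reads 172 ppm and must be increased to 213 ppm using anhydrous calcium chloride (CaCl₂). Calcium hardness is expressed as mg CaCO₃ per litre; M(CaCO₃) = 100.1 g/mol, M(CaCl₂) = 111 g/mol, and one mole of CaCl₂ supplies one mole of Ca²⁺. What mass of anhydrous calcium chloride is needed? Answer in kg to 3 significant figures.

Hardness to add: (213 − 172) = 41 mg/L as CaCO₃ × 934,000 L = 38,290 g as CaCO₃.
Moles of Ca²⁺ (1 mol Ca²⁺ ≡ 1 mol CaCO₃): 38,290 / 100.1 g/mol = 382.6 mol.
Mass of CaCl₂: 382.6 × 111 = 42,460 g.

42.5 kg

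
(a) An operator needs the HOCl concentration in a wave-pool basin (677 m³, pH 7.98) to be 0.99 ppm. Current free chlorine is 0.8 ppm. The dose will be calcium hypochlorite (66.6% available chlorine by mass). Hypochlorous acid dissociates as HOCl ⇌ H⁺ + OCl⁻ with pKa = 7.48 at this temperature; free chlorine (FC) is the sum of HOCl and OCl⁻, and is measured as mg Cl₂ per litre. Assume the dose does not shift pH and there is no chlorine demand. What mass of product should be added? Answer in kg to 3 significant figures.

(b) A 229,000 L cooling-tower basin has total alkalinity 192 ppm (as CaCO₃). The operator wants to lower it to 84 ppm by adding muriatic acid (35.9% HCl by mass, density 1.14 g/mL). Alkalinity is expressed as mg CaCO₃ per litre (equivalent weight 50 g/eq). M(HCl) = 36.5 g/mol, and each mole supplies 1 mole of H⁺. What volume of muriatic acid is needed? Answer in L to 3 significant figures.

(a) 3.38 kg; (b) 44.1 L

(a) Volume: 677 m³ = 677,000 L.
(a) [OCl⁻]/[HOCl] = 10^(pH − pKa) = 10^(7.98 − 7.48) = 3.162; fraction as HOCl = 1/(1 + 3.162) = 0.2403.
(a) Free chlorine required for 0.99 ppm HOCl: 0.99 / 0.2403 = 4.121 ppm.
(a) FC to add: 4.121 − 0.8 = 3.321 mg/L as Cl₂.
(a) Cl₂ equivalent: 3.321 mg/L × 677,000 L = 2248 g.
(a) Product at 66.6% available Cl: 2248 / 0.666 = 3376 g.

(b) Alkalinity to neutralize: (192 − 84) = 108 mg/L as CaCO₃ × 229,000 L = 24,730 g as CaCO₃.
(b) Equivalents of H⁺ required: 24,730 ÷ 50 g/eq = 494.6 eq = 494.6 mol HCl.
(b) Mass of HCl: 494.6 × 36.5 = 18,050 g.
(b) Mass of 35.9% solution: 18,050 / 0.359 = 50,290 g.
(b) Volume: 50,290 g ÷ 1.14 g/mL = 44,110 mL.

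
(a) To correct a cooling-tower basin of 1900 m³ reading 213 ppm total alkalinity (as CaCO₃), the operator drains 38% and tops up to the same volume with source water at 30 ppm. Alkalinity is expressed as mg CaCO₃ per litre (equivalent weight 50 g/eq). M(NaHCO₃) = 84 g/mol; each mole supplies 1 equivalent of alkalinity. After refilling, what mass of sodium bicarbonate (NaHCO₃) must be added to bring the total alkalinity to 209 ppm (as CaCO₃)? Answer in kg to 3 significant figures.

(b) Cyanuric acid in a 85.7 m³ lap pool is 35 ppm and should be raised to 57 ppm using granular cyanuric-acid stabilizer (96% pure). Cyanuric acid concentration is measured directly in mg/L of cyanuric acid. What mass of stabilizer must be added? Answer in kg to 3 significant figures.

(a) Volume: 1900 m³ = 1,900,000 L.
(a) After draining 38% and refilling: 213 × 0.62 + 30 × 0.38 = 143.46 ppm.
(a) Deficit to target: 209 − 143.46 = 65.54 mg/L.
(a) As CaCO₃: 65.54 mg/L × 1,900,000 L = 124,500 g; ÷ 50 g/eq ÷ 1 = 2491 mol NaHCO₃.
(a) Mass: 2491 × 84 = 209,200 g.

(b) Volume: 85.7 m³ = 85,700 L.
(b) CYA to add: (57 − 35) = 22 mg/L × 85,700 L = 1885 g cyanuric acid.
(b) At 96% purity: 1885 / 0.96 = 1964 g product.

(a) 209 kg; (b) 1.96 kg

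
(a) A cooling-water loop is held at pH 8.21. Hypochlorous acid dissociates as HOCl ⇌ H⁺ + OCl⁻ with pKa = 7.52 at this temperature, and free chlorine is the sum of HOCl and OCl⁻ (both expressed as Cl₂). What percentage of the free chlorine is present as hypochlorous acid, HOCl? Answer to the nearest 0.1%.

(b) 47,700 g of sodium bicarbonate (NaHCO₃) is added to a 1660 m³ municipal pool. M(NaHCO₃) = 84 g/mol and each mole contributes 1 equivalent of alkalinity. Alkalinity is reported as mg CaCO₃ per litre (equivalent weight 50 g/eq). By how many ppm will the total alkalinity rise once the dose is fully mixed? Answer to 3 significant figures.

(a) 17.0%; (b) 17.1 ppm

(a) [OCl⁻]/[HOCl] = 10^(pH − pKa) = 10^(8.21 − 7.52) = 10^0.69 = 4.898.
(a) Fraction as HOCl = 1 / (1 + 4.898) = 0.1696.

(b) Volume: 1660 m³ = 1,660,000 L.
(b) Moles of NaHCO₃: 47,700 g ÷ 84 g/mol = 567.9 mol → 567.9 eq of alkalinity.
(b) As CaCO₃: 567.9 eq × 50 g/eq = 28,390 g.
(b) Rise: 28,390 g / 1,660,000 L × 1000 = 17.1 mg/L.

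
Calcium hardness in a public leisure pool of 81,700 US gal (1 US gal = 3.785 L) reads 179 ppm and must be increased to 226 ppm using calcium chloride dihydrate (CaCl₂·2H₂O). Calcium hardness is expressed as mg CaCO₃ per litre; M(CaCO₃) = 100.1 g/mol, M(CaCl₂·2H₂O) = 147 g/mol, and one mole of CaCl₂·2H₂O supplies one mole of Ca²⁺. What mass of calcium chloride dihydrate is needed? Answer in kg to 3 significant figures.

21.3 kg

Volume: 81,700 US gal × 3.785 L/gal = 309,234 L.
Hardness to add: (226 − 179) = 47 mg/L as CaCO₃ × 309,234 L = 14,530 g as CaCO₃.
Moles of Ca²⁺ (1 mol Ca²⁺ ≡ 1 mol CaCO₃): 14,530 / 100.1 g/mol = 145.2 mol.
Mass of CaCl₂·2H₂O: 145.2 × 147 = 21,340 g.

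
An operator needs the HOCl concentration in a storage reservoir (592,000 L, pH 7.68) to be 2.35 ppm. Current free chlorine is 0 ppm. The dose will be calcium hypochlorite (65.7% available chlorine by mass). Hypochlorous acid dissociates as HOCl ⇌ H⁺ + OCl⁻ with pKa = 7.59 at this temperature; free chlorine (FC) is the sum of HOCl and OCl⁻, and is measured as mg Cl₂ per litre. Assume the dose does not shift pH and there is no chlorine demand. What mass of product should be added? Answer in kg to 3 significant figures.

4.72 kg

[OCl⁻]/[HOCl] = 10^(pH − pKa) = 10^(7.68 − 7.59) = 1.23; fraction as HOCl = 1/(1 + 1.23) = 0.4484.
Free chlorine required for 2.35 ppm HOCl: 2.35 / 0.4484 = 5.241 ppm.
FC to add: 5.241 − 0 = 5.241 mg/L as Cl₂.
Cl₂ equivalent: 5.241 mg/L × 592,000 L = 3103 g.
Product at 65.7% available Cl: 3103 / 0.657 = 4723 g.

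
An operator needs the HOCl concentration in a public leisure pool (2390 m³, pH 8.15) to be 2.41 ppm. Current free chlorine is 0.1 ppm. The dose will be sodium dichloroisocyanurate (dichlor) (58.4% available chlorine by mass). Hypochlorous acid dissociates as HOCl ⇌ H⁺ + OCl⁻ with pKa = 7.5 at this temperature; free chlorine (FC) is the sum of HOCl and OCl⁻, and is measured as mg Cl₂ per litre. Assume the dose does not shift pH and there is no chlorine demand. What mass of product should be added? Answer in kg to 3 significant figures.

Volume: 2390 m³ = 2,390,000 L.
[OCl⁻]/[HOCl] = 10^(pH − pKa) = 10^(8.15 − 7.5) = 4.467; fraction as HOCl = 1/(1 + 4.467) = 0.1829.
Free chlorine required for 2.41 ppm HOCl: 2.41 / 0.1829 = 13.18 ppm.
FC to add: 13.18 − 0.1 = 13.08 mg/L as Cl₂.
Cl₂ equivalent: 13.08 mg/L × 2,390,000 L = 31,250 g.
Product at 58.4% available Cl: 31,250 / 0.584 = 53,510 g.

53.5 kg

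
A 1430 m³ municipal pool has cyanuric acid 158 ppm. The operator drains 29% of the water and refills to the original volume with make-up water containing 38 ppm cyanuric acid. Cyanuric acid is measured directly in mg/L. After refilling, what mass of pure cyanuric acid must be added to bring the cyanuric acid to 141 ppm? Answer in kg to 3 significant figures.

25.5 kg

Volume: 1430 m³ = 1,430,000 L.
After draining 29% and refilling: 158 × 0.71 + 38 × 0.29 = 123.2 ppm.
Deficit to target: 141 − 123.2 = 17.8 mg/L.
Mass: 17.8 mg/L × 1,430,000 L = 25,450 g cyanuric acid.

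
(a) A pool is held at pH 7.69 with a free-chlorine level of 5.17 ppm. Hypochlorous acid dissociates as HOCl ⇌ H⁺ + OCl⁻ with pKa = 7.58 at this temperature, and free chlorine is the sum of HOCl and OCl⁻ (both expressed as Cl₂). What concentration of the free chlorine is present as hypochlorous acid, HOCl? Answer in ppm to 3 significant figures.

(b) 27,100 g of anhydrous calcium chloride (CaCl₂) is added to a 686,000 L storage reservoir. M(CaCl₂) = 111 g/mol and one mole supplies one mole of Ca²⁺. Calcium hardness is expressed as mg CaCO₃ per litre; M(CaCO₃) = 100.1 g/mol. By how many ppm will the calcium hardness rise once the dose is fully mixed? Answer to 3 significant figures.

(a) [OCl⁻]/[HOCl] = 10^(pH − pKa) = 10^(7.69 − 7.58) = 10^0.11 = 1.288.
(a) Fraction as HOCl = 1 / (1 + 1.288) = 0.437.
(a) HOCl = 0.437 × 5.17 ppm = 2.259 ppm.

(b) Moles of Ca²⁺: 27,100 g ÷ 111 g/mol = 244.1 mol.
(b) As CaCO₃: 244.1 mol × 100.1 g/mol = 24,440 g.
(b) Rise: 24,440 g / 686,000 L × 1000 = 35.63 mg/L.

(a) 2.26 ppm; (b) 35.6 ppm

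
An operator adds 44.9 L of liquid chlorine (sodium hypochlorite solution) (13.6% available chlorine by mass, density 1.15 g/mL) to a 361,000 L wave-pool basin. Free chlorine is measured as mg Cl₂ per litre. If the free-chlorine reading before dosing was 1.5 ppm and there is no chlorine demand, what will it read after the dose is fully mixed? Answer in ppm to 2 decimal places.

20.95 ppm

Mass of solution: 44.9 L × 1000 mL/L × 1.15 g/mL = 51,630 g.
Available chlorine delivered: 51,630 g × 0.136 = 7022 g as Cl₂.
Concentration rise: 7022 g / 361,000 L = 19.45 mg/L = 19.45 ppm.
Final FC: 1.5 + 19.45 = 20.95 ppm.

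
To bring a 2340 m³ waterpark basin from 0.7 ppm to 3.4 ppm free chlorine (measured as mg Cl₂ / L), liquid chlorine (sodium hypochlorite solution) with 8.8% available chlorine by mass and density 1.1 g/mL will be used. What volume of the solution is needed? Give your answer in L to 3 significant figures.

65.3 L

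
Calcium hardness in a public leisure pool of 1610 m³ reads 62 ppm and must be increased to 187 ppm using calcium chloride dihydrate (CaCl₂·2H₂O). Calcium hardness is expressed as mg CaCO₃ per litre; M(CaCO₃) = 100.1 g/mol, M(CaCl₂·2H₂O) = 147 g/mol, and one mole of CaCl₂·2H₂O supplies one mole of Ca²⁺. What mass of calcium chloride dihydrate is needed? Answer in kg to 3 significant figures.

Volume: 1610 m³ = 1,610,000 L.
Hardness to add: (187 − 62) = 125 mg/L as CaCO₃ × 1,610,000 L = 201,200 g as CaCO₃.
Moles of Ca²⁺ (1 mol Ca²⁺ ≡ 1 mol CaCO₃): 201,200 / 100.1 g/mol = 2010 mol.
Mass of CaCl₂·2H₂O: 2010 × 147 = 295,500 g.

296 kg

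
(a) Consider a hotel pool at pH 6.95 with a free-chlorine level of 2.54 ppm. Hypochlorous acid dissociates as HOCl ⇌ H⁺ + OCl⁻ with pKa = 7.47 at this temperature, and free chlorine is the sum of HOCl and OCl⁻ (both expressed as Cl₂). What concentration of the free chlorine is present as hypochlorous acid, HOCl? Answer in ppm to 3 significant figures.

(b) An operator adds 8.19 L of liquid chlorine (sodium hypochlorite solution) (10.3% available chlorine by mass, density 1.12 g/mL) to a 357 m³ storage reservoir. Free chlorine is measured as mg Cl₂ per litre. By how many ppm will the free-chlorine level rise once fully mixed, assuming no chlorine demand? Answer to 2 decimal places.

(a) [OCl⁻]/[HOCl] = 10^(pH − pKa) = 10^(6.95 − 7.47) = 10^-0.52 = 0.302.
(a) Fraction as HOCl = 1 / (1 + 0.302) = 0.7681.
(a) HOCl = 0.7681 × 2.54 ppm = 1.951 ppm.

(b) Volume: 357 m³ = 357,000 L.
(b) Mass of solution: 8.19 L × 1000 mL/L × 1.12 g/mL = 9173 g.
(b) Available chlorine delivered: 9173 g × 0.103 = 944.8 g as Cl₂.
(b) Concentration rise: 944.8 g / 357,000 L = 2.646 mg/L = 2.65 ppm.

(a) 1.95 ppm; (b) 2.65 ppm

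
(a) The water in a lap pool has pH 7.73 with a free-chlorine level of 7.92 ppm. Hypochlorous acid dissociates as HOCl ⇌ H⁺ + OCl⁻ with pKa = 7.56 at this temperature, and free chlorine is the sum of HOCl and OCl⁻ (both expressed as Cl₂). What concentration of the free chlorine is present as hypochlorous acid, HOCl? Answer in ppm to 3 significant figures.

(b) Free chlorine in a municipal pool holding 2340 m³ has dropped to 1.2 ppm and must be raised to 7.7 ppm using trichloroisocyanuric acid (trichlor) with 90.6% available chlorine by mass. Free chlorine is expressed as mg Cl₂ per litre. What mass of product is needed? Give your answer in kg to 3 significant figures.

(a) [OCl⁻]/[HOCl] = 10^(pH − pKa) = 10^(7.73 − 7.56) = 10^0.17 = 1.479.
(a) Fraction as HOCl = 1 / (1 + 1.479) = 0.4034.
(a) HOCl = 0.4034 × 7.92 ppm = 3.195 ppm.

(b) Volume: 2340 m³ = 2,340,000 L.
(b) Chlorine deficit: 7.7 − 1.2 = 6.5 ppm = 6.5 mg/L as Cl₂.
(b) Cl₂ equivalent needed: 6.5 mg/L × 2,340,000 L = 15,210,000 mg = 15,210 g.
(b) Product at 90.6% available chlorine: 15,210 / 0.906 = 16,790 g.

(a) 3.19 ppm; (b) 16.8 kg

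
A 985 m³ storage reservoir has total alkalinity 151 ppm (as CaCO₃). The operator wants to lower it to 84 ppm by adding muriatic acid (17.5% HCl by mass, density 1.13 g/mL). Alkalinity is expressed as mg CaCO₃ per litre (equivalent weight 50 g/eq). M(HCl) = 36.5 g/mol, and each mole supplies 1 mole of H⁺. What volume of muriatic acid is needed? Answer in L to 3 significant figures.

244 L

Volume: 985 m³ = 985,000 L.
Alkalinity to neutralize: (151 − 84) = 67 mg/L as CaCO₃ × 985,000 L = 66,000 g as CaCO₃.
Equivalents of H⁺ required: 66,000 ÷ 50 g/eq = 1320 eq = 1320 mol HCl.
Mass of HCl: 1320 × 36.5 = 48,180 g.
Mass of 17.5% solution: 48,180 / 0.175 = 275,300 g.
Volume: 275,300 g ÷ 1.13 g/mL = 243,600 mL.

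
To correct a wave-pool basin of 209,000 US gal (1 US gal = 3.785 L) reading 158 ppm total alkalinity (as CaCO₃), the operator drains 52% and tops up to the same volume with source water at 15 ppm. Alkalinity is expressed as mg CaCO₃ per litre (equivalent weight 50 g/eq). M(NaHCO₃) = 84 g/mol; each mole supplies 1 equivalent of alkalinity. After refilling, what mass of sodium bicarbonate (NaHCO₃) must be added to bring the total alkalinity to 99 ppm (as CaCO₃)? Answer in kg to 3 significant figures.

Volume: 209,000 US gal × 3.785 L/gal = 791,065 L.
After draining 52% and refilling: 158 × 0.48 + 15 × 0.52 = 83.64 ppm.
Deficit to target: 99 − 83.64 = 15.36 mg/L.
As CaCO₃: 15.36 mg/L × 791,065 L = 12,150 g; ÷ 50 g/eq ÷ 1 = 243 mol NaHCO₃.
Mass: 243 × 84 = 20,410 g.

20.4 kg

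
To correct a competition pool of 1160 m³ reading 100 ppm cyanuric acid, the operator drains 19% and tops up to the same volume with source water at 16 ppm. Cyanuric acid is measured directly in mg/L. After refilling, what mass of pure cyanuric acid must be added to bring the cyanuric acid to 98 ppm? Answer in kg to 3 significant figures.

16.2 kg

Volume: 1160 m³ = 1,160,000 L.
After draining 19% and refilling: 100 × 0.81 + 16 × 0.19 = 84.04 ppm.
Deficit to target: 98 − 84.04 = 13.96 mg/L.
Mass: 13.96 mg/L × 1,160,000 L = 16,190 g cyanuric acid.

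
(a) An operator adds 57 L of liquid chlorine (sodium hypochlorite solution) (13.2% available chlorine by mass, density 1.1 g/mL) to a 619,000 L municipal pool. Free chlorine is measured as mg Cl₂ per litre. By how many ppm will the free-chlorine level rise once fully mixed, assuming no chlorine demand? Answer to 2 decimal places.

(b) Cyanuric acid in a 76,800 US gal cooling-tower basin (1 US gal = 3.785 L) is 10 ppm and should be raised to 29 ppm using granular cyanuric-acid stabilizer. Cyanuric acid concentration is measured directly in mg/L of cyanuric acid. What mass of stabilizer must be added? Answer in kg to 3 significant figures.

(a) Mass of solution: 57 L × 1000 mL/L × 1.1 g/mL = 62,700 g.
(a) Available chlorine delivered: 62,700 g × 0.132 = 8276 g as Cl₂.
(a) Concentration rise: 8276 g / 619,000 L = 13.37 mg/L = 13.37 ppm.

(b) Volume: 76,800 US gal × 3.785 L/gal = 290,688 L.
(b) CYA to add: (29 − 10) = 19 mg/L × 290,688 L = 5523 g cyanuric acid.

(a) 13.37 ppm; (b) 5.52 kg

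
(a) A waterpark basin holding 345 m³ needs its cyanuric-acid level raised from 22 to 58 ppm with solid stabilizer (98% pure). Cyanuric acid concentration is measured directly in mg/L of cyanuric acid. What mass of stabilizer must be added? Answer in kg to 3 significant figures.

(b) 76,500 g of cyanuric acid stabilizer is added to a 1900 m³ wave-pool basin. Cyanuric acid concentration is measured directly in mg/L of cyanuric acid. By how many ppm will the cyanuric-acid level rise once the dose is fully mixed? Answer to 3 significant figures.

(a) 12.7 kg; (b) 40.3 ppm

(a) Volume: 345 m³ = 345,000 L.
(a) CYA to add: (58 − 22) = 36 mg/L × 345,000 L = 12,420 g cyanuric acid.
(a) At 98% purity: 12,420 / 0.98 = 12,670 g product.

(b) Volume: 1900 m³ = 1,900,000 L.
(b) Rise: 76,500 g / 1,900,000 L × 1000 = 40.26 mg/L.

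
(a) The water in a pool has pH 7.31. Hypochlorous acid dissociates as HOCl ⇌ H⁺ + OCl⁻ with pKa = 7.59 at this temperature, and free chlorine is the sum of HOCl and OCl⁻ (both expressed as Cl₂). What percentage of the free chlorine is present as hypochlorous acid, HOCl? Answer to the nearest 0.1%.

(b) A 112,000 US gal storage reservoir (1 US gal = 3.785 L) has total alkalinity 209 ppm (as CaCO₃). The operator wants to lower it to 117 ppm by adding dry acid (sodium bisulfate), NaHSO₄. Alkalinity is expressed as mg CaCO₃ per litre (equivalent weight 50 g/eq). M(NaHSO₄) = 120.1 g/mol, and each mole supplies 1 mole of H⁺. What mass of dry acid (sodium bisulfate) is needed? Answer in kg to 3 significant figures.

(a) 65.6%; (b) 93.7 kg

(a) [OCl⁻]/[HOCl] = 10^(pH − pKa) = 10^(7.31 − 7.59) = 10^-0.28 = 0.5248.
(a) Fraction as HOCl = 1 / (1 + 0.5248) = 0.6558.

(b) Volume: 112,000 US gal × 3.785 L/gal = 423,920 L.
(b) Alkalinity to neutralize: (209 − 117) = 92 mg/L as CaCO₃ × 423,920 L = 39,000 g as CaCO₃.
(b) Equivalents of H⁺ required: 39,000 ÷ 50 g/eq = 780 eq = 780 mol NaHSO₄.
(b) Mass of NaHSO₄: 780 × 120.1 = 93,680 g.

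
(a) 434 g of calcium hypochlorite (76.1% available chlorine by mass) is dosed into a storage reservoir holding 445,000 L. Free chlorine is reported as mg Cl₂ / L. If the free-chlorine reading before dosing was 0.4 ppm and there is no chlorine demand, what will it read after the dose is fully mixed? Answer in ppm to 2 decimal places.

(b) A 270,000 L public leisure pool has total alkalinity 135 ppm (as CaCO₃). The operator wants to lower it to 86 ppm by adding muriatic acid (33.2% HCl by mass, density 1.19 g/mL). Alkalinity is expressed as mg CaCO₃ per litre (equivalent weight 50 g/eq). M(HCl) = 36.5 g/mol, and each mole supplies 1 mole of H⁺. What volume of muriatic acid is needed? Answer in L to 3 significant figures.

(a) 1.14 ppm; (b) 24.4 L

(a) Available chlorine delivered: 434 g × 0.761 = 330.3 g as Cl₂.
(a) Concentration rise: 330.3 g / 445,000 L = 0.7422 mg/L = 0.74 ppm.
(a) Final FC: 0.4 + 0.74 = 1.14 ppm.

(b) Alkalinity to neutralize: (135 − 86) = 49 mg/L as CaCO₃ × 270,000 L = 13,230 g as CaCO₃.
(b) Equivalents of H⁺ required: 13,230 ÷ 50 g/eq = 264.6 eq = 264.6 mol HCl.
(b) Mass of HCl: 264.6 × 36.5 = 9658 g.
(b) Mass of 33.2% solution: 9658 / 0.332 = 29,090 g.
(b) Volume: 29,090 g ÷ 1.19 g/mL = 24,450 mL.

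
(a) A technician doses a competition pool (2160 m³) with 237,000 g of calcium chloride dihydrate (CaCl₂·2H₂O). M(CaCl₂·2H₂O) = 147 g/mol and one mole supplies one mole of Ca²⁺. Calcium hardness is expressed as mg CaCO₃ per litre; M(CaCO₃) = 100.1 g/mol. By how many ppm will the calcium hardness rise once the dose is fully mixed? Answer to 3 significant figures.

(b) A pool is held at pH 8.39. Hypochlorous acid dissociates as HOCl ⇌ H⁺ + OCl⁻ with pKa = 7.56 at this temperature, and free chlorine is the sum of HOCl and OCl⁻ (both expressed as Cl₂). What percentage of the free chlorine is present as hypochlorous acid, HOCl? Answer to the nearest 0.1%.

(a) 74.7 ppm; (b) 12.9%

(a) Volume: 2160 m³ = 2,160,000 L.
(a) Moles of Ca²⁺: 237,000 g ÷ 147 g/mol = 1612 mol.
(a) As CaCO₃: 1612 mol × 100.1 g/mol = 161,400 g.
(a) Rise: 161,400 g / 2,160,000 L × 1000 = 74.72 mg/L.

(b) [OCl⁻]/[HOCl] = 10^(pH − pKa) = 10^(8.39 − 7.56) = 10^0.83 = 6.761.
(b) Fraction as HOCl = 1 / (1 + 6.761) = 0.1289.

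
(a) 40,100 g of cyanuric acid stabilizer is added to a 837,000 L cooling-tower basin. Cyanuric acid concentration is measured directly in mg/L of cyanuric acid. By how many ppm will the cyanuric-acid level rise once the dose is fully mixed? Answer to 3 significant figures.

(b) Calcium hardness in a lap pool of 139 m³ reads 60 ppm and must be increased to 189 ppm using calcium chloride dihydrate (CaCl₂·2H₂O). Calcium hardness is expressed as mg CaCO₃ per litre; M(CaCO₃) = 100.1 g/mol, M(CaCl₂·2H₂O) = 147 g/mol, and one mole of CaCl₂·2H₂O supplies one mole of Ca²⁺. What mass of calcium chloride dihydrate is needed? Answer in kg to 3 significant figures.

(a) Rise: 40,100 g / 837,000 L × 1000 = 47.91 mg/L.

(b) Volume: 139 m³ = 139,000 L.
(b) Hardness to add: (189 − 60) = 129 mg/L as CaCO₃ × 139,000 L = 17,930 g as CaCO₃.
(b) Moles of Ca²⁺ (1 mol Ca²⁺ ≡ 1 mol CaCO₃): 17,930 / 100.1 g/mol = 179.1 mol.
(b) Mass of CaCl₂·2H₂O: 179.1 × 147 = 26,330 g.

(a) 47.9 ppm; (b) 26.3 kg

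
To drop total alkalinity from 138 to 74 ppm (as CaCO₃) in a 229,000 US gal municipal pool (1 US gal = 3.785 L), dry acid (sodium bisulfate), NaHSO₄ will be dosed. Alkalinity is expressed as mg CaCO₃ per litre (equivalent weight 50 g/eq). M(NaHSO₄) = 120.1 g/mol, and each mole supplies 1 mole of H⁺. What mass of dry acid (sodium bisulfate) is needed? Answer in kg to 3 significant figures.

Volume: 229,000 US gal × 3.785 L/gal = 866,765 L.
Alkalinity to neutralize: (138 − 74) = 64 mg/L as CaCO₃ × 866,765 L = 55,470 g as CaCO₃.
Equivalents of H⁺ required: 55,470 ÷ 50 g/eq = 1109 eq = 1109 mol NaHSO₄.
Mass of NaHSO₄: 1109 × 120.1 = 133,200 g.

133 kg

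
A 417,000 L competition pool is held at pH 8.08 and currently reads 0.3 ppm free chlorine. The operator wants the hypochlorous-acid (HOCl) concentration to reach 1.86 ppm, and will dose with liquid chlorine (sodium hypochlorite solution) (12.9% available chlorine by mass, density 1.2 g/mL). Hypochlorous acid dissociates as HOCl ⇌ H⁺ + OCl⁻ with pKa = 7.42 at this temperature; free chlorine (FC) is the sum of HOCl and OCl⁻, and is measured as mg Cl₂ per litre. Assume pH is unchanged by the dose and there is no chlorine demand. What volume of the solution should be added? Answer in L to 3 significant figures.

[OCl⁻]/[HOCl] = 10^(pH − pKa) = 10^(8.08 − 7.42) = 4.571; fraction as HOCl = 1/(1 + 4.571) = 0.1795.
Free chlorine required for 1.86 ppm HOCl: 1.86 / 0.1795 = 10.36 ppm.
FC to add: 10.36 − 0.3 = 10.06 mg/L as Cl₂.
Cl₂ equivalent: 10.06 mg/L × 417,000 L = 4196 g.
Product at 12.9% available Cl: 4196 / 0.129 = 32,530 g.
Volume: 32,530 g ÷ 1.2 g/mL = 27,100 mL.

27.1 L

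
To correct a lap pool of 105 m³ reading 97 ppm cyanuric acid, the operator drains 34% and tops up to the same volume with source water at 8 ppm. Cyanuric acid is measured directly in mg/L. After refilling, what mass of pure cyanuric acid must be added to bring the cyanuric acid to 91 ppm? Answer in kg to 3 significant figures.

2.55 kg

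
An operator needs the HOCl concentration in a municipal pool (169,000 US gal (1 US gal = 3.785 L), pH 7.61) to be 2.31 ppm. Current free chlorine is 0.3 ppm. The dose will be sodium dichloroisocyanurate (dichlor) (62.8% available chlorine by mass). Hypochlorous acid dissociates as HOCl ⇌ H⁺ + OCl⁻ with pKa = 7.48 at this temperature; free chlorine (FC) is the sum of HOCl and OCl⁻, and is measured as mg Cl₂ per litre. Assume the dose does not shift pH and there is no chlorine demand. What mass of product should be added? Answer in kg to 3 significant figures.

5.22 kg

Volume: 169,000 US gal × 3.785 L/gal = 639,665 L.
[OCl⁻]/[HOCl] = 10^(pH − pKa) = 10^(7.61 − 7.48) = 1.349; fraction as HOCl = 1/(1 + 1.349) = 0.4257.
Free chlorine required for 2.31 ppm HOCl: 2.31 / 0.4257 = 5.426 ppm.
FC to add: 5.426 − 0.3 = 5.126 mg/L as Cl₂.
Cl₂ equivalent: 5.126 mg/L × 639,665 L = 3279 g.
Product at 62.8% available Cl: 3279 / 0.628 = 5221 g.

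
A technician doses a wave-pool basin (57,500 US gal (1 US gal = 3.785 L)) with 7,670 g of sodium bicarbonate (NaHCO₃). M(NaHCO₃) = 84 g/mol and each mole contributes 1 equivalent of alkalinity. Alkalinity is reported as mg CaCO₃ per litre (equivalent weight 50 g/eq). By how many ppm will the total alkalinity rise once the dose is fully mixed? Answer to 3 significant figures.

21.0 ppm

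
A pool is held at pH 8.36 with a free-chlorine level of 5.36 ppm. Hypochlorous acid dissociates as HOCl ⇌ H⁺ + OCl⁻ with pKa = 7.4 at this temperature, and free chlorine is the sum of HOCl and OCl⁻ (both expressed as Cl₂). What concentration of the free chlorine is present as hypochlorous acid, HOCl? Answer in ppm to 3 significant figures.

[OCl⁻]/[HOCl] = 10^(pH − pKa) = 10^(8.36 − 7.4) = 10^0.96 = 9.12.
Fraction as HOCl = 1 / (1 + 9.12) = 0.09881.
HOCl = 0.09881 × 5.36 ppm = 0.5296 ppm.

0.530 ppm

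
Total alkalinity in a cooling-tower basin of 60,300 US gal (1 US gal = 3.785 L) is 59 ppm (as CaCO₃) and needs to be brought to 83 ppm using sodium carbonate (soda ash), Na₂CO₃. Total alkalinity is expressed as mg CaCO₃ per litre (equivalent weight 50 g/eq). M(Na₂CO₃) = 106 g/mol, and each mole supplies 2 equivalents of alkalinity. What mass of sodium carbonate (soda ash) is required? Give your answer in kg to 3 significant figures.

5.81 kg

Volume: 60,300 US gal × 3.785 L/gal = 228,236 L.
Alkalinity to add: (83 − 59) = 24 mg/L as CaCO₃ × 228,236 L = 5478 g as CaCO₃.
Equivalents: 5478 g ÷ 50 g/eq = 109.6 eq.
Each mole of Na₂CO₃ supplies 2 eq, so 109.6 / 2 = 54.78 mol.
Mass: 54.78 mol × 106 g/mol = 5806 g.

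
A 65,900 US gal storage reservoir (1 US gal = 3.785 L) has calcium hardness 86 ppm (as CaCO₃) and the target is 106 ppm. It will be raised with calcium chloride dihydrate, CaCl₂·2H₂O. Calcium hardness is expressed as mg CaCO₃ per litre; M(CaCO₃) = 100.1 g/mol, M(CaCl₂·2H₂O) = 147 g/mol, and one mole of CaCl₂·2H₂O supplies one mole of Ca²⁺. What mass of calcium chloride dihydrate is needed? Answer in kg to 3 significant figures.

7.33 kg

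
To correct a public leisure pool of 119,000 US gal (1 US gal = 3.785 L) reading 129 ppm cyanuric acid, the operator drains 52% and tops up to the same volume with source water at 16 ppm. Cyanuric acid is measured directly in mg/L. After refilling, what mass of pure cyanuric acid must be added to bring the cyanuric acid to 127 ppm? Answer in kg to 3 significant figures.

25.6 kg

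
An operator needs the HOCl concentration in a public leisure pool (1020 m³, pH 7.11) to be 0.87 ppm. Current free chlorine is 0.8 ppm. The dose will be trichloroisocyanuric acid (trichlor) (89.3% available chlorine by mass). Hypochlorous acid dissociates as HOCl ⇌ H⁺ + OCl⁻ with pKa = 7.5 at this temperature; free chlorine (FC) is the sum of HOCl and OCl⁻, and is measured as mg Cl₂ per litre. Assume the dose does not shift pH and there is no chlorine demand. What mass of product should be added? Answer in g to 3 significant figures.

485 g

Volume: 1020 m³ = 1,020,000 L.
[OCl⁻]/[HOCl] = 10^(pH − pKa) = 10^(7.11 − 7.5) = 0.4074; fraction as HOCl = 1/(1 + 0.4074) = 0.7105.
Free chlorine required for 0.87 ppm HOCl: 0.87 / 0.7105 = 1.224 ppm.
FC to add: 1.224 − 0.8 = 0.4244 mg/L as Cl₂.
Cl₂ equivalent: 0.4244 mg/L × 1,020,000 L = 432.9 g.
Product at 89.3% available Cl: 432.9 / 0.893 = 484.8 g.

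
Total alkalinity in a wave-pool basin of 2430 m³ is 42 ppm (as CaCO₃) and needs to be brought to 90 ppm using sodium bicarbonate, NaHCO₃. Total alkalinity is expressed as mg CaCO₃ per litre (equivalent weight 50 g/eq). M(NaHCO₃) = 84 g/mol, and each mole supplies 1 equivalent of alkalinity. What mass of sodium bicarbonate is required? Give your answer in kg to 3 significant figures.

Volume: 2430 m³ = 2,430,000 L.
Alkalinity to add: (90 − 42) = 48 mg/L as CaCO₃ × 2,430,000 L = 116,600 g as CaCO₃.
Equivalents: 116,600 g ÷ 50 g/eq = 2333 eq.
NaHCO₃ supplies 1 eq per mole → 2333 mol.
Mass: 2333 mol × 84 g/mol = 196,000 g.

196 kg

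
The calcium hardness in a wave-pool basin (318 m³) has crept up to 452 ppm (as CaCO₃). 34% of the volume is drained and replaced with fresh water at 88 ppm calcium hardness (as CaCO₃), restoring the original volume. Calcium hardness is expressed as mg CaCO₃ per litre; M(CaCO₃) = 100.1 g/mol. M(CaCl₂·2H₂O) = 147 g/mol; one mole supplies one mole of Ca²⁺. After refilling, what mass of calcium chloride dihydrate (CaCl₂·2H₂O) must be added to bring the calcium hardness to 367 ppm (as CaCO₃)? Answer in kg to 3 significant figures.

18.1 kg

Volume: 318 m³ = 318,000 L.
After draining 34% and refilling: 452 × 0.66 + 88 × 0.34 = 328.24 ppm.
Deficit to target: 367 − 328.24 = 38.76 mg/L.
As CaCO₃: 38.76 mg/L × 318,000 L = 12,330 g; ÷ 100.1 = 123.1 mol Ca²⁺.
Mass: 123.1 × 147 = 18,100 g.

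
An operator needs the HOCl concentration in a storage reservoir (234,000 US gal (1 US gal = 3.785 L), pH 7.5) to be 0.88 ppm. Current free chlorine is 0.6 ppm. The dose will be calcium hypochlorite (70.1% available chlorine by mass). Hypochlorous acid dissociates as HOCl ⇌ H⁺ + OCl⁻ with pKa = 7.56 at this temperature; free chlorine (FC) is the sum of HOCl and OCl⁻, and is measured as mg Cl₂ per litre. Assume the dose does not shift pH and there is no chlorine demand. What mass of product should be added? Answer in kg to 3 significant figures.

Volume: 234,000 US gal × 3.785 L/gal = 885,690 L.
[OCl⁻]/[HOCl] = 10^(pH − pKa) = 10^(7.5 − 7.56) = 0.871; fraction as HOCl = 1/(1 + 0.871) = 0.5345.
Free chlorine required for 0.88 ppm HOCl: 0.88 / 0.5345 = 1.646 ppm.
FC to add: 1.646 − 0.6 = 1.046 mg/L as Cl₂.
Cl₂ equivalent: 1.046 mg/L × 885,690 L = 926.8 g.
Product at 70.1% available Cl: 926.8 / 0.701 = 1322 g.

1.32 kg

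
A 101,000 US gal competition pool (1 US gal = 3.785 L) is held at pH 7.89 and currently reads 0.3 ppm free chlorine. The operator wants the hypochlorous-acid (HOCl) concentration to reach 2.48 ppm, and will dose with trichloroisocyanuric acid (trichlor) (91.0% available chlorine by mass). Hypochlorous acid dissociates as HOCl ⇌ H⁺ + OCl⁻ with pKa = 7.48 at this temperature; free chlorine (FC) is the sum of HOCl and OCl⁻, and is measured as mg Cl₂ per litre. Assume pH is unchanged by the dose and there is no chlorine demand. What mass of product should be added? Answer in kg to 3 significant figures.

Volume: 101,000 US gal × 3.785 L/gal = 382,285 L.
[OCl⁻]/[HOCl] = 10^(pH − pKa) = 10^(7.89 − 7.48) = 2.57; fraction as HOCl = 1/(1 + 2.57) = 0.2801.
Free chlorine required for 2.48 ppm HOCl: 2.48 / 0.2801 = 8.855 ppm.
FC to add: 8.855 − 0.3 = 8.555 mg/L as Cl₂.
Cl₂ equivalent: 8.555 mg/L × 382,285 L = 3270 g.
Product at 91.0% available Cl: 3270 / 0.91 = 3594 g.

3.59 kg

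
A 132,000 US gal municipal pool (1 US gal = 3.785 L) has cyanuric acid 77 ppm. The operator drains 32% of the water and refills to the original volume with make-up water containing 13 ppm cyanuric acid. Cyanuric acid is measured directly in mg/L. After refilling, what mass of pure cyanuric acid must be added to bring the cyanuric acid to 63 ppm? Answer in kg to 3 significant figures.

3.24 kg

Volume: 132,000 US gal × 3.785 L/gal = 499,620 L.
After draining 32% and refilling: 77 × 0.68 + 13 × 0.32 = 56.52 ppm.
Deficit to target: 63 − 56.52 = 6.48 mg/L.
Mass: 6.48 mg/L × 499,620 L = 3238 g cyanuric acid.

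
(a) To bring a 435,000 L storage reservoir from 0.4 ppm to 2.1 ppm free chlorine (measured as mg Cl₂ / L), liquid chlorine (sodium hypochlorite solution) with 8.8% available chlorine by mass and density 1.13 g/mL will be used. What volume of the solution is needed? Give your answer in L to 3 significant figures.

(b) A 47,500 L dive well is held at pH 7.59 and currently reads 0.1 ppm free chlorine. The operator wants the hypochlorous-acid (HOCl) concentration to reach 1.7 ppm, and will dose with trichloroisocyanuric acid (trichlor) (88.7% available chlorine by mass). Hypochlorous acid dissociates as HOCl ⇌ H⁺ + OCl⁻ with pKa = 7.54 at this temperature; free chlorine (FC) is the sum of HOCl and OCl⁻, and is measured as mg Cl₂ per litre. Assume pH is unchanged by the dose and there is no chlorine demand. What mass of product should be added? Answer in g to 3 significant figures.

(a) Chlorine deficit: 2.1 − 0.4 = 1.7 ppm = 1.7 mg/L as Cl₂.
(a) Cl₂ equivalent needed: 1.7 mg/L × 435,000 L = 739,500 mg = 739.5 g.
(a) Product at 8.8% available chlorine: 739.5 / 0.088 = 8403 g.
(a) Volume at density 1.13 g/mL: 8403 g ÷ 1.13 g/mL = 7437 mL.

(b) [OCl⁻]/[HOCl] = 10^(pH − pKa) = 10^(7.59 − 7.54) = 1.122; fraction as HOCl = 1/(1 + 1.122) = 0.4712.
(b) Free chlorine required for 1.7 ppm HOCl: 1.7 / 0.4712 = 3.607 ppm.
(b) FC to add: 3.607 − 0.1 = 3.507 mg/L as Cl₂.
(b) Cl₂ equivalent: 3.507 mg/L × 47,500 L = 166.6 g.
(b) Product at 88.7% available Cl: 166.6 / 0.887 = 187.8 g.

(a) 7.44 L; (b) 188 g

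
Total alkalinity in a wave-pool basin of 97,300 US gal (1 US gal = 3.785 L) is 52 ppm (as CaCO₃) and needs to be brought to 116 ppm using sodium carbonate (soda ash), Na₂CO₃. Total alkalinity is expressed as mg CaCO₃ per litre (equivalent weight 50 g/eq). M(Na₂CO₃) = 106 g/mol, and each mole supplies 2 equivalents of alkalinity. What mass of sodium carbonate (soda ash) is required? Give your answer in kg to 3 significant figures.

Volume: 97,300 US gal × 3.785 L/gal = 368,280 L.
Alkalinity to add: (116 − 52) = 64 mg/L as CaCO₃ × 368,280 L = 23,570 g as CaCO₃.
Equivalents: 23,570 g ÷ 50 g/eq = 471.4 eq.
Each mole of Na₂CO₃ supplies 2 eq, so 471.4 / 2 = 235.7 mol.
Mass: 235.7 mol × 106 g/mol = 24,980 g.

25.0 kg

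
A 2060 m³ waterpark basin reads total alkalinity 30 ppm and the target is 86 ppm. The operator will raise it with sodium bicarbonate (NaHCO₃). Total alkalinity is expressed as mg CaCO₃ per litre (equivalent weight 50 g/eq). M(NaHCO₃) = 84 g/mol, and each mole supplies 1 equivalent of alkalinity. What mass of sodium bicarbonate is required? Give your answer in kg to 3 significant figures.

194 kg

Volume: 2060 m³ = 2,060,000 L.
Alkalinity to add: (86 − 30) = 56 mg/L as CaCO₃ × 2,060,000 L = 115,400 g as CaCO₃.
Equivalents: 115,400 g ÷ 50 g/eq = 2307 eq.
NaHCO₃ supplies 1 eq per mole → 2307 mol.
Mass: 2307 mol × 84 g/mol = 193,800 g.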